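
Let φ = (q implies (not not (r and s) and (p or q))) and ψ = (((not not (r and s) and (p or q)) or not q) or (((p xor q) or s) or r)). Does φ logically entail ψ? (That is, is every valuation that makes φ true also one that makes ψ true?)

p | q | r | s | φ | ψ
- | - | - | - | - | -
1 | 1 | 1 | 1 | 1 | 1
1 | 1 | 1 | 0 | 0 | 1
1 | 1 | 0 | 1 | 0 | 1
1 | 1 | 0 | 0 | 0 | 0
1 | 0 | 1 | 1 | 1 | 1
1 | 0 | 1 | 0 | 1 | 1
1 | 0 | 0 | 1 | 1 | 1
1 | 0 | 0 | 0 | 1 | 1
0 | 1 | 1 | 1 | 1 | 1
0 | 1 | 1 | 0 | 0 | 1
0 | 1 | 0 | 1 | 0 | 1
0 | 1 | 0 | 0 | 0 | 1
0 | 0 | 1 | 1 | 1 | 1
0 | 0 | 1 | 0 | 1 | 1
0 | 0 | 0 | 1 | 1 | 1
0 | 0 | 0 | 0 | 1 | 1
In every row where φ is true, ψ is also true, so φ ⊨ ψ.

yes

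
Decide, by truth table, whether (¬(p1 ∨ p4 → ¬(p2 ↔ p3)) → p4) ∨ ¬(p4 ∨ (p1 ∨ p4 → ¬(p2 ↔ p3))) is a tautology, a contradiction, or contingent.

p1  p2  p3  p4  |  (p1 ∨ p4)  (p2 ↔ p3)  ¬(p2 ↔ p3)  ((p1 ∨ p4) → ¬(p2 ↔ p3))  ¬((p1 ∨ p4) → ¬(p2 ↔ p3))  φ
F   F   F   F   |      F          T          F                  T                          F              T
F   F   F   T   |      T          T          F                  F                          T              T
F   F   T   F   |      F          F          T                  T                          F              T
F   F   T   T   |      T          F          T                  T                          F              T
F   T   F   F   |      F          F          T                  T                          F              T
F   T   F   T   |      T          F          T                  T                          F              T
F   T   T   F   |      F          T          F                  T                          F              T
F   T   T   T   |      T          T          F                  F                          T              T
T   F   F   F   |      T          T          F                  F                          T              T
T   F   F   T   |      T          T          F                  F                          T              T
T   F   T   F   |      T          F          T                  T                          F              T
T   F   T   T   |      T          F          T                  T                          F              T
T   T   F   F   |      T          F          T                  T                          F              T
T   T   F   T   |      T          F          T                  T                          F              T
T   T   T   F   |      T          T          F                  F                          T              T
T   T   T   T   |      T          T          F                  F                          T              T
Every row is T, so the formula is a tautology.

tautology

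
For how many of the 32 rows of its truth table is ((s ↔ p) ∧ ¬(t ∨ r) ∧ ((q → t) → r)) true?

p | q | r | s | t || φ
0 | 0 | 0 | 0 | 0 || 0
0 | 0 | 0 | 0 | 1 || 0
0 | 0 | 0 | 1 | 0 || 0
0 | 0 | 0 | 1 | 1 || 0
0 | 0 | 1 | 0 | 0 || 0
0 | 0 | 1 | 0 | 1 || 0
0 | 0 | 1 | 1 | 0 || 0
0 | 0 | 1 | 1 | 1 || 0
0 | 1 | 0 | 0 | 0 || 1
0 | 1 | 0 | 0 | 1 || 0
0 | 1 | 0 | 1 | 0 || 0
0 | 1 | 0 | 1 | 1 || 0
0 | 1 | 1 | 0 | 0 || 0
0 | 1 | 1 | 0 | 1 || 0
0 | 1 | 1 | 1 | 0 || 0
0 | 1 | 1 | 1 | 1 || 0
1 | 0 | 0 | 0 | 0 || 0
1 | 0 | 0 | 0 | 1 || 0
1 | 0 | 0 | 1 | 0 || 0
1 | 0 | 0 | 1 | 1 || 0
1 | 0 | 1 | 0 | 0 || 0
1 | 0 | 1 | 0 | 1 || 0
1 | 0 | 1 | 1 | 0 || 0
1 | 0 | 1 | 1 | 1 || 0
1 | 1 | 0 | 0 | 0 || 0
1 | 1 | 0 | 0 | 1 || 0
1 | 1 | 0 | 1 | 0 || 1
1 | 1 | 0 | 1 | 1 || 0
1 | 1 | 1 | 0 | 0 || 0
1 | 1 | 1 | 0 | 1 || 0
1 | 1 | 1 | 1 | 0 || 0
1 | 1 | 1 | 1 | 1 || 0
The formula is true on 2 of the 32 rows.

2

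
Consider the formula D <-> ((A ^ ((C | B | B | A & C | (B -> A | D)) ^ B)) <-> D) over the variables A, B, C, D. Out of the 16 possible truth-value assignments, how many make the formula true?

8

A  B  C  D     (B | B)  (A & C)  (A | D)  (B -> (A | D))  φ
1  1  1  1        1        1        1           1         1
1  1  1  0        1        1        1           1         1
1  1  0  1        1        0        1           1         1
1  1  0  0        1        0        1           1         1
1  0  1  1        0        1        1           1         0
1  0  1  0        0        1        1           1         0
1  0  0  1        0        0        1           1         0
1  0  0  0        0        0        1           1         0
0  1  1  1        1        0        1           1         0
0  1  1  0        1        0        0           0         0
0  1  0  1        1        0        1           1         0
0  1  0  0        1        0        0           0         0
0  0  1  1        0        0        1           1         1
0  0  1  0        0        0        0           1         1
0  0  0  1        0        0        1           1         1
0  0  0  0        0        0        0           1         1
The formula is true on 8 of the 16 rows.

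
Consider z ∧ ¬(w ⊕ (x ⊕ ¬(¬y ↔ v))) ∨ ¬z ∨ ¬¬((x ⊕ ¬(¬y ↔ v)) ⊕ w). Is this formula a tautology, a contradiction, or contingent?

x  y  z  w  v  |  φ
0  0  0  0  0  |  1
0  0  0  0  1  |  1
0  0  0  1  0  |  1
0  0  0  1  1  |  1
0  0  1  0  0  |  1
0  0  1  0  1  |  1
0  0  1  1  0  |  1
0  0  1  1  1  |  1
0  1  0  0  0  |  1
0  1  0  0  1  |  1
0  1  0  1  0  |  1
0  1  0  1  1  |  1
0  1  1  0  0  |  1
0  1  1  0  1  |  1
0  1  1  1  0  |  1
0  1  1  1  1  |  1
1  0  0  0  0  |  1
1  0  0  0  1  |  1
1  0  0  1  0  |  1
1  0  0  1  1  |  1
1  0  1  0  0  |  1
1  0  1  0  1  |  1
1  0  1  1  0  |  1
1  0  1  1  1  |  1
1  1  0  0  0  |  1
1  1  0  0  1  |  1
1  1  0  1  0  |  1
1  1  0  1  1  |  1
1  1  1  0  0  |  1
1  1  1  0  1  |  1
1  1  1  1  0  |  1
1  1  1  1  1  |  1
Every row is 1, so the formula is a tautology.

tautology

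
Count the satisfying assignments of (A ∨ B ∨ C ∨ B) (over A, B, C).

7

  A      B      C    |  (A ∨ B ∨ C ∨ B)
 True   True   True  |        True     
 True   True  False  |        True     
 True  False   True  |        True     
 True  False  False  |        True     
False   True   True  |        True     
False   True  False  |        True     
False  False   True  |        True     
False  False  False  |       False     
The formula is true on 7 of the 8 rows.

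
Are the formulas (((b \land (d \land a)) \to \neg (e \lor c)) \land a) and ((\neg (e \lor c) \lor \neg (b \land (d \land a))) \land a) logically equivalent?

equivalent

a  b  c  d  e  |  φ  ψ
F  F  F  F  F  |  F  F
F  F  F  F  T  |  F  F
F  F  F  T  F  |  F  F
F  F  F  T  T  |  F  F
F  F  T  F  F  |  F  F
F  F  T  F  T  |  F  F
F  F  T  T  F  |  F  F
F  F  T  T  T  |  F  F
F  T  F  F  F  |  F  F
F  T  F  F  T  |  F  F
F  T  F  T  F  |  F  F
F  T  F  T  T  |  F  F
F  T  T  F  F  |  F  F
F  T  T  F  T  |  F  F
F  T  T  T  F  |  F  F
F  T  T  T  T  |  F  F
T  F  F  F  F  |  T  T
T  F  F  F  T  |  T  T
T  F  F  T  F  |  T  T
T  F  F  T  T  |  T  T
T  F  T  F  F  |  T  T
T  F  T  F  T  |  T  T
T  F  T  T  F  |  T  T
T  F  T  T  T  |  T  T
T  T  F  F  F  |  T  T
T  T  F  F  T  |  T  T
T  T  F  T  F  |  T  T
T  T  F  T  T  |  F  F
T  T  T  F  F  |  T  T
T  T  T  F  T  |  T  T
T  T  T  T  F  |  F  F
T  T  T  T  T  |  F  F
The columns for φ and ψ agree on every row, so they are logically equivalent.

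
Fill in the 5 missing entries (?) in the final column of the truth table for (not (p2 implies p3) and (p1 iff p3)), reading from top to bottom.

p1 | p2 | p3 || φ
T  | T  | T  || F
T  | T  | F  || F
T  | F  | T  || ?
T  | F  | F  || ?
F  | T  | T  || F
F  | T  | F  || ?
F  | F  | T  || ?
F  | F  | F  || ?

Row p1=T, p2=F, p3=T: not (p2 implies p3) = F, (p1 iff p3) = T, so the formula = F.
Row p1=T, p2=F, p3=F: not (p2 implies p3) = F, (p1 iff p3) = F, so the formula = F.
Row p1=F, p2=T, p3=F: not (p2 implies p3) = T, (p1 iff p3) = T, so the formula = T.
Row p1=F, p2=F, p3=T: not (p2 implies p3) = F, (p1 iff p3) = F, so the formula = F.
Row p1=F, p2=F, p3=F: not (p2 implies p3) = F, (p1 iff p3) = T, so the formula = F.

F, F, T, F, F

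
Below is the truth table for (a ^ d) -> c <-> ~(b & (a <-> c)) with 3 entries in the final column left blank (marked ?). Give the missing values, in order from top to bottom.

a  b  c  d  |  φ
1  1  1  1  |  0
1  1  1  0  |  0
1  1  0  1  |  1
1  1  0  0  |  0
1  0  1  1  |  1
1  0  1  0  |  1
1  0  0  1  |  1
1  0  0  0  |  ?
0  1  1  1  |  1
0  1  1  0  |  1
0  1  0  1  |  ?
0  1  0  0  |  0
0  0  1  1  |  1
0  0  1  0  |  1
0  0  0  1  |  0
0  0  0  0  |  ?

Row a=1, b=0, c=0, d=0: ((a ^ d) -> c) = 0, ~(b & (a <-> c)) = 1, so the formula = 0.
Row a=0, b=1, c=0, d=1: ((a ^ d) -> c) = 0, ~(b & (a <-> c)) = 0, so the formula = 1.
Row a=0, b=0, c=0, d=0: ((a ^ d) -> c) = 1, ~(b & (a <-> c)) = 1, so the formula = 1.

0, 1, 1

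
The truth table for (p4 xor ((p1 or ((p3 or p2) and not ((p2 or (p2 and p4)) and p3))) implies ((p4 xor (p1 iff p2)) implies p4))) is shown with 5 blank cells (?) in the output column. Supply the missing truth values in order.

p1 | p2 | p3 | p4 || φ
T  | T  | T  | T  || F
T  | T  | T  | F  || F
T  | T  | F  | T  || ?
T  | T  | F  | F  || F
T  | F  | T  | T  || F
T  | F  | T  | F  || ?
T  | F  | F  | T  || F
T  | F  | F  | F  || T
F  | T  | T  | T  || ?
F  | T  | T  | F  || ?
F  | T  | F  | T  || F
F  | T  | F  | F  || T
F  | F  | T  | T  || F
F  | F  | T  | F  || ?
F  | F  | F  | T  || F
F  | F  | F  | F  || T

F, T, F, T, F

Row p1=T, p2=T, p3=F, p4=T: ((p1 or ((p3 or p2) and not ((p2 or (p2 and p4)) and p3))) implies ((p4 xor (p1 iff p2)) implies p4)) = T, so the formula = F.
Row p1=T, p2=F, p3=T, p4=F: ((p1 or ((p3 or p2) and not ((p2 or (p2 and p4)) and p3))) implies ((p4 xor (p1 iff p2)) implies p4)) = T, so the formula = T.
Row p1=F, p2=T, p3=T, p4=T: ((p1 or ((p3 or p2) and not ((p2 or (p2 and p4)) and p3))) implies ((p4 xor (p1 iff p2)) implies p4)) = T, so the formula = F.
Row p1=F, p2=T, p3=T, p4=F: ((p1 or ((p3 or p2) and not ((p2 or (p2 and p4)) and p3))) implies ((p4 xor (p1 iff p2)) implies p4)) = T, so the formula = T.
Row p1=F, p2=F, p3=T, p4=F: ((p1 or ((p3 or p2) and not ((p2 or (p2 and p4)) and p3))) implies ((p4 xor (p1 iff p2)) implies p4)) = F, so the formula = F.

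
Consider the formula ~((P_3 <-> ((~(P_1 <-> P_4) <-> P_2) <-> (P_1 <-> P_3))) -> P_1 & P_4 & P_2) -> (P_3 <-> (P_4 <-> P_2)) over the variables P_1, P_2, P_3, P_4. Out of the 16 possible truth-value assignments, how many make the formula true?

12

P_1  P_2  P_3  P_4  |  (P_1 <-> P_4)  ~(P_1 <-> P_4)  (~(P_1 <-> P_4) <-> P_2)  (P_1 <-> P_3)  (P_4 & P_2)  (P_1 & (P_4 & P_2))  (P_4 <-> P_2)  (P_3 <-> (P_4 <-> P_2))  φ
 T    T    T    T   |        T              F                    F                    T             T                T                 T                   T             T
 T    T    T    F   |        F              T                    T                    T             F                F                 F                   F             F
 T    T    F    T   |        T              F                    F                    F             T                T                 T                   F             T
 T    T    F    F   |        F              T                    T                    F             F                F                 F                   T             T
 T    F    T    T   |        T              F                    T                    T             F                F                 F                   F             F
 T    F    T    F   |        F              T                    F                    T             F                F                 T                   T             T
 T    F    F    T   |        T              F                    T                    F             F                F                 F                   T             T
 T    F    F    F   |        F              T                    F                    F             F                F                 T                   F             T
 F    T    T    T   |        F              T                    T                    F             T                F                 T                   T             T
 F    T    T    F   |        T              F                    F                    F             F                F                 F                   F             F
 F    T    F    T   |        F              T                    T                    T             T                F                 T                   F             T
 F    T    F    F   |        T              F                    F                    T             F                F                 F                   T             T
 F    F    T    T   |        F              T                    F                    F             F                F                 F                   F             F
 F    F    T    F   |        T              F                    T                    F             F                F                 T                   T             T
 F    F    F    T   |        F              T                    F                    T             F                F                 F                   T             T
 F    F    F    F   |        T              F                    T                    T             F                F                 T                   F             T
The formula is true on 12 of the 16 rows.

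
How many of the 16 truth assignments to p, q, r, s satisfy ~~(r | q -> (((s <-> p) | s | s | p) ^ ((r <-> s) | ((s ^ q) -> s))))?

6

p | q | r | s || φ
1 | 1 | 1 | 1 || 0
1 | 1 | 1 | 0 || 1
1 | 1 | 0 | 1 || 0
1 | 1 | 0 | 0 || 0
1 | 0 | 1 | 1 || 0
1 | 0 | 1 | 0 || 0
1 | 0 | 0 | 1 || 1
1 | 0 | 0 | 0 || 1
0 | 1 | 1 | 1 || 0
0 | 1 | 1 | 0 || 1
0 | 1 | 0 | 1 || 0
0 | 1 | 0 | 0 || 0
0 | 0 | 1 | 1 || 0
0 | 0 | 1 | 0 || 0
0 | 0 | 0 | 1 || 1
0 | 0 | 0 | 0 || 1
The formula is true on 6 of the 16 rows.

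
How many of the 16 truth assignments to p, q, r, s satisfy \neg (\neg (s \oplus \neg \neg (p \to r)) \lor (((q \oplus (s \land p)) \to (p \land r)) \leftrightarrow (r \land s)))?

5

p | q | r | s || φ
1 | 1 | 1 | 1 || 0
1 | 1 | 1 | 0 || 1
1 | 1 | 0 | 1 || 1
1 | 1 | 0 | 0 || 0
1 | 0 | 1 | 1 || 0
1 | 0 | 1 | 0 || 1
1 | 0 | 0 | 1 || 0
1 | 0 | 0 | 0 || 0
0 | 1 | 1 | 1 || 0
0 | 1 | 1 | 0 || 0
0 | 1 | 0 | 1 || 0
0 | 1 | 0 | 0 || 0
0 | 0 | 1 | 1 || 0
0 | 0 | 1 | 0 || 1
0 | 0 | 0 | 1 || 0
0 | 0 | 0 | 0 || 1
The formula is true on 5 of the 16 rows.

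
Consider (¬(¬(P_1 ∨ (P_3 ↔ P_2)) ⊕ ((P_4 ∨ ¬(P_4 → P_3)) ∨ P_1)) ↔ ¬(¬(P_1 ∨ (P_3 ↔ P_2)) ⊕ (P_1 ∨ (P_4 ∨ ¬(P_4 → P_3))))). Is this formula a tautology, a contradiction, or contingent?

P_1 | P_2 | P_3 | P_4 || (P_3 ↔ P_2) | (P_1 ∨ (P_3 ↔ P_2)) | ¬(P_1 ∨ (P_3 ↔ P_2)) | (P_4 → P_3) | ¬(P_4 → P_3) | (P_4 ∨ ¬(P_4 → P_3)) | ((P_4 ∨ ¬(P_4 → P_3)) ∨ P_1) | (P_1 ∨ (P_4 ∨ ¬(P_4 → P_3))) | φ
 T  |  T  |  T  |  T  ||      T      |          T          |          F           |      T      |      F       |          T           |              T               |              T               | T
 T  |  T  |  T  |  F  ||      T      |          T          |          F           |      T      |      F       |          F           |              T               |              T               | T
 T  |  T  |  F  |  T  ||      F      |          T          |          F           |      F      |      T       |          T           |              T               |              T               | T
 T  |  T  |  F  |  F  ||      F      |          T          |          F           |      T      |      F       |          F           |              T               |              T               | T
 T  |  F  |  T  |  T  ||      F      |          T          |          F           |      T      |      F       |          T           |              T               |              T               | T
 T  |  F  |  T  |  F  ||      F      |          T          |          F           |      T      |      F       |          F           |              T               |              T               | T
 T  |  F  |  F  |  T  ||      T      |          T          |          F           |      F      |      T       |          T           |              T               |              T               | T
 T  |  F  |  F  |  F  ||      T      |          T          |          F           |      T      |      F       |          F           |              T               |              T               | T
 F  |  T  |  T  |  T  ||      T      |          T          |          F           |      T      |      F       |          T           |              T               |              T               | T
 F  |  T  |  T  |  F  ||      T      |          T          |          F           |      T      |      F       |          F           |              F               |              F               | T
 F  |  T  |  F  |  T  ||      F      |          F          |          T           |      F      |      T       |          T           |              T               |              T               | T
 F  |  T  |  F  |  F  ||      F      |          F          |          T           |      T      |      F       |          F           |              F               |              F               | T
 F  |  F  |  T  |  T  ||      F      |          F          |          T           |      T      |      F       |          T           |              T               |              T               | T
 F  |  F  |  T  |  F  ||      F      |          F          |          T           |      T      |      F       |          F           |              F               |              F               | T
 F  |  F  |  F  |  T  ||      T      |          T          |          F           |      F      |      T       |          T           |              T               |              T               | T
 F  |  F  |  F  |  F  ||      T      |          T          |          F           |      T      |      F       |          F           |              F               |              F               | T
Every row is T, so the formula is a tautology.

tautology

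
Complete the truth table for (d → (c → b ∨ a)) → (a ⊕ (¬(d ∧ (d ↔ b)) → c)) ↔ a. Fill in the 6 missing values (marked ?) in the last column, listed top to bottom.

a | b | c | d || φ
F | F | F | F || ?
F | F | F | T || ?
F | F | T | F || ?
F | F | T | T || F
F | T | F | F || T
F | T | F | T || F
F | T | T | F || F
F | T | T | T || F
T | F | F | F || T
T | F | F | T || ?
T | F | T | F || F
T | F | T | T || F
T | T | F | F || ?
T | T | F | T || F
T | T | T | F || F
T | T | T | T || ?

T, T, F, T, T, F

Row a=F, b=F, c=F, d=F: ((d → (c → b ∨ a)) → (a ⊕ (¬(d ∧ (d ↔ b)) → c))) = F, so the formula = T.
Row a=F, b=F, c=F, d=T: ((d → (c → b ∨ a)) → (a ⊕ (¬(d ∧ (d ↔ b)) → c))) = F, so the formula = T.
Row a=F, b=F, c=T, d=F: ((d → (c → b ∨ a)) → (a ⊕ (¬(d ∧ (d ↔ b)) → c))) = T, so the formula = F.
Row a=T, b=F, c=F, d=T: ((d → (c → b ∨ a)) → (a ⊕ (¬(d ∧ (d ↔ b)) → c))) = T, so the formula = T.
Row a=T, b=T, c=F, d=F: ((d → (c → b ∨ a)) → (a ⊕ (¬(d ∧ (d ↔ b)) → c))) = T, so the formula = T.
Row a=T, b=T, c=T, d=T: ((d → (c → b ∨ a)) → (a ⊕ (¬(d ∧ (d ↔ b)) → c))) = F, so the formula = F.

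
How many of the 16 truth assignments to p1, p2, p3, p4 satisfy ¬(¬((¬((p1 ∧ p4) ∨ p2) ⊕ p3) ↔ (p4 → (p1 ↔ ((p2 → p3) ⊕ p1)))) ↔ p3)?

p1  p2  p3  p4  |  φ
1   1   1   1   |  0
1   1   1   0   |  1
1   1   0   1   |  1
1   1   0   0   |  1
1   0   1   1   |  0
1   0   1   0   |  0
1   0   0   1   |  0
1   0   0   0   |  0
0   1   1   1   |  0
0   1   1   0   |  1
0   1   0   1   |  1
0   1   0   0   |  1
0   0   1   1   |  1
0   0   1   0   |  0
0   0   0   1   |  1
0   0   0   0   |  0
The formula is true on 8 of the 16 rows.

8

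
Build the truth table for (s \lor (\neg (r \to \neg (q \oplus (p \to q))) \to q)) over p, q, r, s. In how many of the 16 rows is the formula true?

p  q  r  s  |  (p \to q)  (q \oplus (p \to q))  \neg (q \oplus (p \to q))  φ
0  0  0  0  |      1               1                        0              1
0  0  0  1  |      1               1                        0              1
0  0  1  0  |      1               1                        0              0
0  0  1  1  |      1               1                        0              1
0  1  0  0  |      1               0                        1              1
0  1  0  1  |      1               0                        1              1
0  1  1  0  |      1               0                        1              1
0  1  1  1  |      1               0                        1              1
1  0  0  0  |      0               0                        1              1
1  0  0  1  |      0               0                        1              1
1  0  1  0  |      0               0                        1              1
1  0  1  1  |      0               0                        1              1
1  1  0  0  |      1               0                        1              1
1  1  0  1  |      1               0                        1              1
1  1  1  0  |      1               0                        1              1
1  1  1  1  |      1               0                        1              1
The formula is true on 15 of the 16 rows.

15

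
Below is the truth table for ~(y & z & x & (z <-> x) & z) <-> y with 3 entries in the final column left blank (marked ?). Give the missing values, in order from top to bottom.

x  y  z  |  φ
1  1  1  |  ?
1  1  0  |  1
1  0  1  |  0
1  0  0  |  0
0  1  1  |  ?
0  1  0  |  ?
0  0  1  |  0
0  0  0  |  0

0, 1, 1

Row x=1, y=1, z=1: ~(y & z & x & (z <-> x) & z) = 0, so the formula = 0.
Row x=0, y=1, z=1: ~(y & z & x & (z <-> x) & z) = 1, so the formula = 1.
Row x=0, y=1, z=0: ~(y & z & x & (z <-> x) & z) = 1, so the formula = 1.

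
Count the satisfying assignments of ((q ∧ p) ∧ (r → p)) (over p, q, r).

  p   |   q   |   r   || (q ∧ p) | (r → p) | ((q ∧ p) ∧ (r → p))
False | False | False ||  False  |   True  |        False       
False | False |  True ||  False  |  False  |        False       
False |  True | False ||  False  |   True  |        False       
False |  True |  True ||  False  |  False  |        False       
 True | False | False ||  False  |   True  |        False       
 True | False |  True ||  False  |   True  |        False       
 True |  True | False ||   True  |   True  |         True       
 True |  True |  True ||   True  |   True  |         True       
The formula is true on 2 of the 8 rows.

2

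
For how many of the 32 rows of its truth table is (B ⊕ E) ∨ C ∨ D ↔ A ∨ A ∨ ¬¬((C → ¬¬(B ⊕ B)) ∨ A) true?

A | B | C | D | E | φ
- | - | - | - | - | -
T | T | T | T | T | T
T | T | T | T | F | T
T | T | T | F | T | T
T | T | T | F | F | T
T | T | F | T | T | T
T | T | F | T | F | T
T | T | F | F | T | F
T | T | F | F | F | T
T | F | T | T | T | T
T | F | T | T | F | T
T | F | T | F | T | T
T | F | T | F | F | T
T | F | F | T | T | T
T | F | F | T | F | T
T | F | F | F | T | T
T | F | F | F | F | F
F | T | T | T | T | F
F | T | T | T | F | F
F | T | T | F | T | F
F | T | T | F | F | F
F | T | F | T | T | T
F | T | F | T | F | T
F | T | F | F | T | F
F | T | F | F | F | T
F | F | T | T | T | F
F | F | T | T | F | F
F | F | T | F | T | F
F | F | T | F | F | F
F | F | F | T | T | T
F | F | F | T | F | T
F | F | F | F | T | T
F | F | F | F | F | F
The formula is true on 20 of the 32 rows.

20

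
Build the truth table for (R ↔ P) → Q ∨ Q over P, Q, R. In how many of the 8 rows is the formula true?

6

  P   |   Q   |   R   | (R ↔ P) | (Q ∨ Q) | ((R ↔ P) → (Q ∨ Q))
----- | ----- | ----- | ------- | ------- | -------------------
False | False | False |   True  |  False  |        False       
False | False |  True |  False  |  False  |         True       
False |  True | False |   True  |   True  |         True       
False |  True |  True |  False  |   True  |         True       
 True | False | False |  False  |  False  |         True       
 True | False |  True |   True  |  False  |        False       
 True |  True | False |  False  |   True  |         True       
 True |  True |  True |   True  |   True  |         True       
The formula is true on 6 of the 8 rows.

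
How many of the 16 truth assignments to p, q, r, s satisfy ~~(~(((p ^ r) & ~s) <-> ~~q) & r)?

p | q | r | s || (p ^ r) | ~s | ((p ^ r) & ~s) | ~q | ~~q | (((p ^ r) & ~s) <-> ~~q) | ~(((p ^ r) & ~s) <-> ~~q) | φ
T | T | T | T ||    F    | F  |       F        | F  |  T  |            F             |             T             | T
T | T | T | F ||    F    | T  |       F        | F  |  T  |            F             |             T             | T
T | T | F | T ||    T    | F  |       F        | F  |  T  |            F             |             T             | F
T | T | F | F ||    T    | T  |       T        | F  |  T  |            T             |             F             | F
T | F | T | T ||    F    | F  |       F        | T  |  F  |            T             |             F             | F
T | F | T | F ||    F    | T  |       F        | T  |  F  |            T             |             F             | F
T | F | F | T ||    T    | F  |       F        | T  |  F  |            T             |             F             | F
T | F | F | F ||    T    | T  |       T        | T  |  F  |            F             |             T             | F
F | T | T | T ||    T    | F  |       F        | F  |  T  |            F             |             T             | T
F | T | T | F ||    T    | T  |       T        | F  |  T  |            T             |             F             | F
F | T | F | T ||    F    | F  |       F        | F  |  T  |            F             |             T             | F
F | T | F | F ||    F    | T  |       F        | F  |  T  |            F             |             T             | F
F | F | T | T ||    T    | F  |       F        | T  |  F  |            T             |             F             | F
F | F | T | F ||    T    | T  |       T        | T  |  F  |            F             |             T             | T
F | F | F | T ||    F    | F  |       F        | T  |  F  |            T             |             F             | F
F | F | F | F ||    F    | T  |       F        | T  |  F  |            T             |             F             | F
The formula is true on 4 of the 16 rows.

4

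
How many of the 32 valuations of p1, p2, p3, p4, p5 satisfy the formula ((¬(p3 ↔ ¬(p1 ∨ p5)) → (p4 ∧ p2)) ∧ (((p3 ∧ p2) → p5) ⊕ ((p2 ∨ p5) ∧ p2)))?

p1  p2  p3  p4  p5  |  φ
F   F   F   F   F   |  F
F   F   F   F   T   |  T
F   F   F   T   F   |  F
F   F   F   T   T   |  T
F   F   T   F   F   |  T
F   F   T   F   T   |  F
F   F   T   T   F   |  T
F   F   T   T   T   |  F
F   T   F   F   F   |  F
F   T   F   F   T   |  F
F   T   F   T   F   |  F
F   T   F   T   T   |  F
F   T   T   F   F   |  T
F   T   T   F   T   |  F
F   T   T   T   F   |  T
F   T   T   T   T   |  F
T   F   F   F   F   |  T
T   F   F   F   T   |  T
T   F   F   T   F   |  T
T   F   F   T   T   |  T
T   F   T   F   F   |  F
T   F   T   F   T   |  F
T   F   T   T   F   |  F
T   F   T   T   T   |  F
T   T   F   F   F   |  F
T   T   F   F   T   |  F
T   T   F   T   F   |  F
T   T   F   T   T   |  F
T   T   T   F   F   |  F
T   T   T   F   T   |  F
T   T   T   T   F   |  T
T   T   T   T   T   |  F
The formula is true on 11 of the 32 rows.

11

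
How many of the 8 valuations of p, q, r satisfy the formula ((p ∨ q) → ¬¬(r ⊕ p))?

p  q  r  |  ((p ∨ q) → ¬¬(r ⊕ p))
0  0  0  |            1          
0  0  1  |            1          
0  1  0  |            0          
0  1  1  |            1          
1  0  0  |            1          
1  0  1  |            0          
1  1  0  |            1          
1  1  1  |            0          
The formula is true on 5 of the 8 rows.

5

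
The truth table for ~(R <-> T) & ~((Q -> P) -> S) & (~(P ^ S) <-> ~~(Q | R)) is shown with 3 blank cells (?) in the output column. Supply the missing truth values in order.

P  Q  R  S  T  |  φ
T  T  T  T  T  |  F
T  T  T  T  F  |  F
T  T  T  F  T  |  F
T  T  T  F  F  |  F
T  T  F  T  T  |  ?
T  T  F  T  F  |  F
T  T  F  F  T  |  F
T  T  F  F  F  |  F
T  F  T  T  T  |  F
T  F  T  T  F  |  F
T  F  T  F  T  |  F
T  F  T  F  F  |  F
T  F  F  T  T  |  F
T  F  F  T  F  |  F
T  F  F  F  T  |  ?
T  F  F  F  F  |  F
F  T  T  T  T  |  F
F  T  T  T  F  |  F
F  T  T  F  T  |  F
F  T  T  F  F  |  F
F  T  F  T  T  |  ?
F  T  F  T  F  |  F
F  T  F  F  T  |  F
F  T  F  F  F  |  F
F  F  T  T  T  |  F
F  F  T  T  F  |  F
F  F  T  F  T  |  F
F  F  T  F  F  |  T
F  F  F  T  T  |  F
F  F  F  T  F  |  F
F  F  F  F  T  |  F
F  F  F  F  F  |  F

F, T, F

Row P=T, Q=T, R=F, S=T, T=T: ~(R <-> T) = T, ~((Q -> P) -> S) = F, (~(P ^ S) <-> ~~(Q | R)) = T, so the formula = F.
Row P=T, Q=F, R=F, S=F, T=T: ~(R <-> T) = T, ~((Q -> P) -> S) = T, (~(P ^ S) <-> ~~(Q | R)) = T, so the formula = T.
Row P=F, Q=T, R=F, S=T, T=T: ~(R <-> T) = T, ~((Q -> P) -> S) = F, (~(P ^ S) <-> ~~(Q | R)) = F, so the formula = F.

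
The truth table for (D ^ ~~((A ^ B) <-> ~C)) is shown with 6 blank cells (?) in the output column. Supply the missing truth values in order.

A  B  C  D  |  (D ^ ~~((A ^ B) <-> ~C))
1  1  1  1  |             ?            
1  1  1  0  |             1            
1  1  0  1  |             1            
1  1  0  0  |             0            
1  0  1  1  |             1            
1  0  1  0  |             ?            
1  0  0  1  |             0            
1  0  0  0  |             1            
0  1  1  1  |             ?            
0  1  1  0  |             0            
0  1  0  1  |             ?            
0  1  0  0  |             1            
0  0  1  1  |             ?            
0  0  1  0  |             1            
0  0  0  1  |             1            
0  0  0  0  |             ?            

Row A=1, B=1, C=1, D=1: ~~((A ^ B) <-> ~C) = 1, so (D ^ ~~((A ^ B) <-> ~C)) = 0.
Row A=1, B=0, C=1, D=0: ~~((A ^ B) <-> ~C) = 0, so (D ^ ~~((A ^ B) <-> ~C)) = 0.
Row A=0, B=1, C=1, D=1: ~~((A ^ B) <-> ~C) = 0, so (D ^ ~~((A ^ B) <-> ~C)) = 1.
Row A=0, B=1, C=0, D=1: ~~((A ^ B) <-> ~C) = 1, so (D ^ ~~((A ^ B) <-> ~C)) = 0.
Row A=0, B=0, C=1, D=1: ~~((A ^ B) <-> ~C) = 1, so (D ^ ~~((A ^ B) <-> ~C)) = 0.
Row A=0, B=0, C=0, D=0: ~~((A ^ B) <-> ~C) = 0, so (D ^ ~~((A ^ B) <-> ~C)) = 0.

0, 0, 1, 0, 0, 0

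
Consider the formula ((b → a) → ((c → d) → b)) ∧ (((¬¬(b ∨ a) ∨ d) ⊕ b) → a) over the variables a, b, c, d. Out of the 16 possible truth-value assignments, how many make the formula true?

10

a | b | c | d || φ
F | F | F | F || F
F | F | F | T || F
F | F | T | F || T
F | F | T | T || F
F | T | F | F || T
F | T | F | T || T
F | T | T | F || T
F | T | T | T || T
T | F | F | F || F
T | F | F | T || F
T | F | T | F || T
T | F | T | T || F
T | T | F | F || T
T | T | F | T || T
T | T | T | F || T
T | T | T | T || T
The formula is true on 10 of the 16 rows.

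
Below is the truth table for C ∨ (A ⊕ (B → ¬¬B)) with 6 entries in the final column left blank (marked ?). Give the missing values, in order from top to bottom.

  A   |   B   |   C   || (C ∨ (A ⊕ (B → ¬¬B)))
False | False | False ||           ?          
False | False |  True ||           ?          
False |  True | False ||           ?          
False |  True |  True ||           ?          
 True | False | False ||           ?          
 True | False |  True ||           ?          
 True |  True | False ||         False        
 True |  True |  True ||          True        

True, True, True, True, False, True

Row A=False, B=False, C=False: (A ⊕ (B → ¬¬B)) = True, so (C ∨ (A ⊕ (B → ¬¬B))) = True.
Row A=False, B=False, C=True: (A ⊕ (B → ¬¬B)) = True, so (C ∨ (A ⊕ (B → ¬¬B))) = True.
Row A=False, B=True, C=False: (A ⊕ (B → ¬¬B)) = True, so (C ∨ (A ⊕ (B → ¬¬B))) = True.
Row A=False, B=True, C=True: (A ⊕ (B → ¬¬B)) = True, so (C ∨ (A ⊕ (B → ¬¬B))) = True.
Row A=True, B=False, C=False: (A ⊕ (B → ¬¬B)) = False, so (C ∨ (A ⊕ (B → ¬¬B))) = False.
Row A=True, B=False, C=True: (A ⊕ (B → ¬¬B)) = False, so (C ∨ (A ⊕ (B → ¬¬B))) = True.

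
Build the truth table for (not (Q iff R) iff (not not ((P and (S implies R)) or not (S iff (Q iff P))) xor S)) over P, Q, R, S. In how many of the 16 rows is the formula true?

P | Q | R | S || φ
T | T | T | T || T
T | T | T | F || F
T | T | F | T || T
T | T | F | F || T
T | F | T | T || F
T | F | T | F || T
T | F | F | T || T
T | F | F | F || F
F | T | T | T || T
F | T | T | F || T
F | T | F | T || F
F | T | F | F || F
F | F | T | T || T
F | F | T | F || T
F | F | F | T || F
F | F | F | F || F
The formula is true on 9 of the 16 rows.

9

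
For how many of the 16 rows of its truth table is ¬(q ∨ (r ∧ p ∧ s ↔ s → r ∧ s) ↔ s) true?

p | q | r | s | (r ∧ p ∧ s) | (r ∧ s) | (s → (r ∧ s)) | φ
- | - | - | - | ----------- | ------- | ------------- | -
0 | 0 | 0 | 0 |      0      |    0    |       1       | 0
0 | 0 | 0 | 1 |      0      |    0    |       0       | 0
0 | 0 | 1 | 0 |      0      |    0    |       1       | 0
0 | 0 | 1 | 1 |      0      |    1    |       1       | 1
0 | 1 | 0 | 0 |      0      |    0    |       1       | 1
0 | 1 | 0 | 1 |      0      |    0    |       0       | 0
0 | 1 | 1 | 0 |      0      |    0    |       1       | 1
0 | 1 | 1 | 1 |      0      |    1    |       1       | 0
1 | 0 | 0 | 0 |      0      |    0    |       1       | 0
1 | 0 | 0 | 1 |      0      |    0    |       0       | 0
1 | 0 | 1 | 0 |      0      |    0    |       1       | 0
1 | 0 | 1 | 1 |      1      |    1    |       1       | 0
1 | 1 | 0 | 0 |      0      |    0    |       1       | 1
1 | 1 | 0 | 1 |      0      |    0    |       0       | 0
1 | 1 | 1 | 0 |      0      |    0    |       1       | 1
1 | 1 | 1 | 1 |      1      |    1    |       1       | 0
The formula is true on 5 of the 16 rows.

5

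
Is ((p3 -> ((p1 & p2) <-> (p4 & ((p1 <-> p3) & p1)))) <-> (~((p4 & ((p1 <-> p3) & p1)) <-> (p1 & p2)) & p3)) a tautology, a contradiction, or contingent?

p1 | p2 | p3 | p4 || φ
T  | T  | T  | T  || F
T  | T  | T  | F  || F
T  | T  | F  | T  || F
T  | T  | F  | F  || F
T  | F  | T  | T  || F
T  | F  | T  | F  || F
T  | F  | F  | T  || F
T  | F  | F  | F  || F
F  | T  | T  | T  || F
F  | T  | T  | F  || F
F  | T  | F  | T  || F
F  | T  | F  | F  || F
F  | F  | T  | T  || F
F  | F  | T  | F  || F
F  | F  | F  | T  || F
F  | F  | F  | F  || F
Every row is F, so the formula is a contradiction.

contradiction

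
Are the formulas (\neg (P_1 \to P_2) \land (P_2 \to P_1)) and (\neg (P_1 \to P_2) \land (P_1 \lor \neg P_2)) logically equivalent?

P_1 | P_2 | φ | ψ
--- | --- | - | -
 T  |  T  | F | F
 T  |  F  | T | T
 F  |  T  | F | F
 F  |  F  | F | F
The columns for φ and ψ agree on every row, so they are logically equivalent.

equivalent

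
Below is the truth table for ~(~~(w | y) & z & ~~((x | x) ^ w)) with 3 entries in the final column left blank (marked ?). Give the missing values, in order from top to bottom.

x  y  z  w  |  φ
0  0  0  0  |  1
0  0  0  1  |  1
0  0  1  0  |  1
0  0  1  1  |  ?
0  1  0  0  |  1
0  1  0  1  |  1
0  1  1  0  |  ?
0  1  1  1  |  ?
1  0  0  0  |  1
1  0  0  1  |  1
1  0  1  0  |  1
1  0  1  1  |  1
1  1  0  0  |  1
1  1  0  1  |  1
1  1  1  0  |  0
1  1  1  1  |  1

0, 1, 0

Row x=0, y=0, z=1, w=1: ~~(w | y) = 1, ~~((x | x) ^ w) = 1, (~~(w | y) & z & ~~((x | x) ^ w)) = 1, so the formula = 0.
Row x=0, y=1, z=1, w=0: ~~(w | y) = 1, ~~((x | x) ^ w) = 0, (~~(w | y) & z & ~~((x | x) ^ w)) = 0, so the formula = 1.
Row x=0, y=1, z=1, w=1: ~~(w | y) = 1, ~~((x | x) ^ w) = 1, (~~(w | y) & z & ~~((x | x) ^ w)) = 1, so the formula = 0.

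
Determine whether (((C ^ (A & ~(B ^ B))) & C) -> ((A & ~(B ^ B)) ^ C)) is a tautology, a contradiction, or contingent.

tautology

A | B | C | (B ^ B) | ~(B ^ B) | (A & ~(B ^ B)) | (C ^ (A & ~(B ^ B))) | ((C ^ (A & ~(B ^ B))) & C) | ((A & ~(B ^ B)) ^ C) | φ
- | - | - | ------- | -------- | -------------- | -------------------- | -------------------------- | -------------------- | -
F | F | F |    F    |    T     |       F        |          F           |             F              |          F           | T
F | F | T |    F    |    T     |       F        |          T           |             T              |          T           | T
F | T | F |    F    |    T     |       F        |          F           |             F              |          F           | T
F | T | T |    F    |    T     |       F        |          T           |             T              |          T           | T
T | F | F |    F    |    T     |       T        |          T           |             F              |          T           | T
T | F | T |    F    |    T     |       T        |          F           |             F              |          F           | T
T | T | F |    F    |    T     |       T        |          T           |             F              |          T           | T
T | T | T |    F    |    T     |       T        |          F           |             F              |          F           | T
Every row is T, so the formula is a tautology.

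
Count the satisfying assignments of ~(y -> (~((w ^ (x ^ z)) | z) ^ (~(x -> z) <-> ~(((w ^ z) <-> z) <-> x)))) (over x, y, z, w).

4

x  y  z  w     (x ^ z)  (w ^ (x ^ z))  ((w ^ (x ^ z)) | z)  ~((w ^ (x ^ z)) | z)  (x -> z)  ~(x -> z)  (w ^ z)  ((w ^ z) <-> z)  (((w ^ z) <-> z) <-> x)  ~(((w ^ z) <-> z) <-> x)  φ
F  F  F  F        F           F                 F                    T               T          F         F            T                    F                        T              F
F  F  F  T        F           T                 T                    F               T          F         T            F                    T                        F              F
F  F  T  F        T           T                 T                    F               T          F         T            T                    F                        T              F
F  F  T  T        T           F                 T                    F               T          F         F            F                    T                        F              F
F  T  F  F        F           F                 F                    T               T          F         F            T                    F                        T              F
F  T  F  T        F           T                 T                    F               T          F         T            F                    T                        F              F
F  T  T  F        T           T                 T                    F               T          F         T            T                    F                        T              T
F  T  T  T        T           F                 T                    F               T          F         F            F                    T                        F              F
T  F  F  F        T           T                 T                    F               F          T         F            T                    T                        F              F
T  F  F  T        T           F                 F                    T               F          T         T            F                    F                        T              F
T  F  T  F        F           F                 T                    F               T          F         T            T                    T                        F              F
T  F  T  T        F           T                 T                    F               T          F         F            F                    F                        T              F
T  T  F  F        T           T                 T                    F               F          T         F            T                    T                        F              T
T  T  F  T        T           F                 F                    T               F          T         T            F                    F                        T              T
T  T  T  F        F           F                 T                    F               T          F         T            T                    T                        F              F
T  T  T  T        F           T                 T                    F               T          F         F            F                    F                        T              T
The formula is true on 4 of the 16 rows.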